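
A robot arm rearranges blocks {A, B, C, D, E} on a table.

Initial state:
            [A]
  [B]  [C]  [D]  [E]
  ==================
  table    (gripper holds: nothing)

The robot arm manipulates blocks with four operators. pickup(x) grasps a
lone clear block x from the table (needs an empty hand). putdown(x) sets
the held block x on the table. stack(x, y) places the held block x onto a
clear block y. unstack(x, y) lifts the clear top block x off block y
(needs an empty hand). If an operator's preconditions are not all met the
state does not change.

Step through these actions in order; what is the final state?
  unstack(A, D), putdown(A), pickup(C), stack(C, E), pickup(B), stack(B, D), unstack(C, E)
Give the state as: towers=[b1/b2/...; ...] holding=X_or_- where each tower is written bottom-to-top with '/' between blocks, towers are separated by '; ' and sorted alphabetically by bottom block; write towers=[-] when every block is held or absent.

towers=[A; D/B; E] holding=C

step 1 (unstack(A, D)): towers=[B; C; D; E] holding=A
step 2 (putdown(A)): towers=[A; B; C; D; E] holding=-
step 3 (pickup(C)): towers=[A; B; D; E] holding=C
step 4 (stack(C, E)): towers=[A; B; D; E/C] holding=-
step 5 (pickup(B)): towers=[A; D; E/C] holding=B
step 6 (stack(B, D)): towers=[A; D/B; E/C] holding=-
step 7 (unstack(C, E)): towers=[A; D/B; E] holding=C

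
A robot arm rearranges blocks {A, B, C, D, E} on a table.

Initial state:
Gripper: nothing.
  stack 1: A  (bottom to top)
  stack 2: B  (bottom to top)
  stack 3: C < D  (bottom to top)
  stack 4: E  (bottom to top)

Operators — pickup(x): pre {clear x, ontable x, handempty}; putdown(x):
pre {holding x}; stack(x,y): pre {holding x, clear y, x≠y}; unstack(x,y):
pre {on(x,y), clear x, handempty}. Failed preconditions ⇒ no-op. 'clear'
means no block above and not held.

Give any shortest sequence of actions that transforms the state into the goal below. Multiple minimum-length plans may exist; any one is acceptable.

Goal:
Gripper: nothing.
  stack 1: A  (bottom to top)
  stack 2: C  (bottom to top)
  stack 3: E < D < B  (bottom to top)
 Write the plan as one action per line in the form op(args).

step 1 (unstack(D, C)): towers=[A; B; C; E] holding=D
step 2 (stack(D, E)): towers=[A; B; C; E/D] holding=-
step 3 (pickup(B)): towers=[A; C; E/D] holding=B
step 4 (stack(B, D)): towers=[A; C; E/D/B] holding=-
goal check: towers=[A; C; E/D/B] holding=- — reached (length 4, optimal by BFS)

unstack(D, C)
stack(D, E)
pickup(B)
stack(B, D)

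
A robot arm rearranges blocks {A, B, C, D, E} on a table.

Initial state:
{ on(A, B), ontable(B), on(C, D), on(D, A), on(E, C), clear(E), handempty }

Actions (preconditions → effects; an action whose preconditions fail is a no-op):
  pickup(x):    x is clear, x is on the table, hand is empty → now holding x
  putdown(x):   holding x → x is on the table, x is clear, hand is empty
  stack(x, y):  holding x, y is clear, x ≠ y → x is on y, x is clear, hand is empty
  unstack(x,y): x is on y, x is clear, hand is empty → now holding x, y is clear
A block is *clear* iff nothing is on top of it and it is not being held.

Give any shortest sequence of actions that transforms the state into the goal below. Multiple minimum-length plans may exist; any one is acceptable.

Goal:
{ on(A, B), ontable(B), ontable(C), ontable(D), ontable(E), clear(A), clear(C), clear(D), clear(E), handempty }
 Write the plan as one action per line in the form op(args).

step 1 (unstack(E, C)): towers=[B/A/D/C] holding=E
step 2 (putdown(E)): towers=[B/A/D/C; E] holding=-
step 3 (unstack(C, D)): towers=[B/A/D; E] holding=C
step 4 (putdown(C)): towers=[B/A/D; C; E] holding=-
step 5 (unstack(D, A)): towers=[B/A; C; E] holding=D
step 6 (putdown(D)): towers=[B/A; C; D; E] holding=-
goal check: towers=[B/A; C; D; E] holding=- — reached (length 6, optimal by BFS)

unstack(E, C)
putdown(E)
unstack(C, D)
putdown(C)
unstack(D, A)
putdown(D)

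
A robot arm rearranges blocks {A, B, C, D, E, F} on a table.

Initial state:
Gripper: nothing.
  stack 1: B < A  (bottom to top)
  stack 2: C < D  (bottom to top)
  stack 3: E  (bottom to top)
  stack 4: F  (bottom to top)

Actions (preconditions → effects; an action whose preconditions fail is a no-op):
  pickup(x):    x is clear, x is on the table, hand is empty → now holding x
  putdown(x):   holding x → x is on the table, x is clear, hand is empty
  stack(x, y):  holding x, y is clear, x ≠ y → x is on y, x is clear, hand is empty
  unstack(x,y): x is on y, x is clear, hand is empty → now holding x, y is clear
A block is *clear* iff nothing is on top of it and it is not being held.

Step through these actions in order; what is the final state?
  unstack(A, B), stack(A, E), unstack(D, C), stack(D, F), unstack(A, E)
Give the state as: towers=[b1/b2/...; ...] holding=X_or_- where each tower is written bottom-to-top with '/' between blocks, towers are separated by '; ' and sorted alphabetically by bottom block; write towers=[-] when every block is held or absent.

step 1 (unstack(A, B)): towers=[B; C/D; E; F] holding=A
step 2 (stack(A, E)): towers=[B; C/D; E/A; F] holding=-
step 3 (unstack(D, C)): towers=[B; C; E/A; F] holding=D
step 4 (stack(D, F)): towers=[B; C; E/A; F/D] holding=-
step 5 (unstack(A, E)): towers=[B; C; E; F/D] holding=A

towers=[B; C; E; F/D] holding=A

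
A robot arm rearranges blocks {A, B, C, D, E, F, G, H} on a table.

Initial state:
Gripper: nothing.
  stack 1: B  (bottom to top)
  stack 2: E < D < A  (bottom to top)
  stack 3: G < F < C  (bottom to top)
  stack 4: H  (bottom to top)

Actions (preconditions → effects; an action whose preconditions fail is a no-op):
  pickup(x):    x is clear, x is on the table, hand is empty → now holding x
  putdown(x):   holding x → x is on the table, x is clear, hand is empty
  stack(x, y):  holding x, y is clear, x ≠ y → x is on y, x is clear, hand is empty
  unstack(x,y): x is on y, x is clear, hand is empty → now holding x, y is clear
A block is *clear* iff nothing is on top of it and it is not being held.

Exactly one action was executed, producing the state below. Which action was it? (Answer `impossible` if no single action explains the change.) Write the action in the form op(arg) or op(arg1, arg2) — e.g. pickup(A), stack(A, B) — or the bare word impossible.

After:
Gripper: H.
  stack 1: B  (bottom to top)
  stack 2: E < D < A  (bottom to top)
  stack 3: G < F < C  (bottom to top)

pickup(H)

target: towers=[B; E/D/A; G/F/C] holding=H
     unstack(A, D) → towers=[B; E/D; G/F/C; H] holding=A
         pickup(H) → towers=[B; E/D/A; G/F/C] holding=H  ← match
         pickup(B) → towers=[E/D/A; G/F/C; H] holding=B
     unstack(C, F) → towers=[B; E/D/A; G/F; H] holding=C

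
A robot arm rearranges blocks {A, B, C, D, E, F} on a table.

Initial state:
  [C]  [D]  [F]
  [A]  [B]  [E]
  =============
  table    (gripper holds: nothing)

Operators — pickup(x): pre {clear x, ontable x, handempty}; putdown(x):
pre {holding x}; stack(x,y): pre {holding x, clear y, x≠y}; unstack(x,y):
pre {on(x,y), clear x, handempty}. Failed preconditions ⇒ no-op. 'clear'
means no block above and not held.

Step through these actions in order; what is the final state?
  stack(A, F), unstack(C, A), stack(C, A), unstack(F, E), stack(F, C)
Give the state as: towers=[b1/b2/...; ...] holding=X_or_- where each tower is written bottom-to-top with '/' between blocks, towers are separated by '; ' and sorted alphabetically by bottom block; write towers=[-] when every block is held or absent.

step 1 (stack(A, F)) [no-op]: towers=[A/C; B/D; E/F] holding=-
step 2 (unstack(C, A)): towers=[A; B/D; E/F] holding=C
step 3 (stack(C, A)): towers=[A/C; B/D; E/F] holding=-
step 4 (unstack(F, E)): towers=[A/C; B/D; E] holding=F
step 5 (stack(F, C)): towers=[A/C/F; B/D; E] holding=-

towers=[A/C/F; B/D; E] holding=-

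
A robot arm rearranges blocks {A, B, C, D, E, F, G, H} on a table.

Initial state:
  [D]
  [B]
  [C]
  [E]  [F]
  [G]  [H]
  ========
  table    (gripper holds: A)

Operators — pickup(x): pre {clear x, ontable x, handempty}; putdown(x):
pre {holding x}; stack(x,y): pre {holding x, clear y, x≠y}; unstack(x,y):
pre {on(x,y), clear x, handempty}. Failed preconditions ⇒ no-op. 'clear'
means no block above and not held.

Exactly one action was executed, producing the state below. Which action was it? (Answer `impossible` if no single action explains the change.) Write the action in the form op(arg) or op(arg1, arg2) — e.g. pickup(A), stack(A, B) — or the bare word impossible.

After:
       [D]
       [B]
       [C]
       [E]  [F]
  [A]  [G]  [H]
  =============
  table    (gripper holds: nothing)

target: towers=[A; G/E/C/B/D; H/F] holding=-
        putdown(A) → towers=[A; G/E/C/B/D; H/F] holding=-  ← match
       stack(A, F) → towers=[G/E/C/B/D; H/F/A] holding=-
       stack(A, D) → towers=[G/E/C/B/D/A; H/F] holding=-

putdown(A)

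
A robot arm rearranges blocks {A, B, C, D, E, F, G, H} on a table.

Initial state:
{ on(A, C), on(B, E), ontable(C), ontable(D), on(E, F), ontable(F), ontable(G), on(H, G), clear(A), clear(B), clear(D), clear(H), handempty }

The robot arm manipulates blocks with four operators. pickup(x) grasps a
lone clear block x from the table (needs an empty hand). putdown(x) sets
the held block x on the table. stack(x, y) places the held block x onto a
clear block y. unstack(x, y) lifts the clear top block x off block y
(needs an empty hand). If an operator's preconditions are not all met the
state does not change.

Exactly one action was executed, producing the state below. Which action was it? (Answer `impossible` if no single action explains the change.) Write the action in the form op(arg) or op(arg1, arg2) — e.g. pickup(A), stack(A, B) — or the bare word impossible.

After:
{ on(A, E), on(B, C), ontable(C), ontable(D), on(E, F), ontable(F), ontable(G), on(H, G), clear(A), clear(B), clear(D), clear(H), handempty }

impossible

target: towers=[C/B; D; F/E/A; G/H] holding=-
     unstack(A, C) → towers=[C; D; F/E/B; G/H] holding=A
     unstack(H, G) → towers=[C/A; D; F/E/B; G] holding=H
     unstack(B, E) → towers=[C/A; D; F/E; G/H] holding=B
         pickup(D) → towers=[C/A; F/E/B; G/H] holding=D
none of the 4 applicable actions match → impossible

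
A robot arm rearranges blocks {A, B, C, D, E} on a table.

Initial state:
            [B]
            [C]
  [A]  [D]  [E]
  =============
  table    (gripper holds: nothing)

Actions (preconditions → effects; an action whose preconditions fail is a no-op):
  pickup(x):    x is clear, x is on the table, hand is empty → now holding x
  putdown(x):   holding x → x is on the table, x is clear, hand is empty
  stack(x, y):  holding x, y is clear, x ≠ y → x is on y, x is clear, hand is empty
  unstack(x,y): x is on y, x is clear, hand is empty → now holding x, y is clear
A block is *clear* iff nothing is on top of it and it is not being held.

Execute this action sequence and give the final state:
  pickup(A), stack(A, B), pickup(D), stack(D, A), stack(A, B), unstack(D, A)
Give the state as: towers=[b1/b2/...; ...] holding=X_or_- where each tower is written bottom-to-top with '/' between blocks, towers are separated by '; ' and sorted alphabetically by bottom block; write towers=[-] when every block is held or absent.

towers=[E/C/B/A] holding=D

step 1 (pickup(A)): towers=[D; E/C/B] holding=A
step 2 (stack(A, B)): towers=[D; E/C/B/A] holding=-
step 3 (pickup(D)): towers=[E/C/B/A] holding=D
step 4 (stack(D, A)): towers=[E/C/B/A/D] holding=-
step 5 (stack(A, B)) [no-op]: towers=[E/C/B/A/D] holding=-
step 6 (unstack(D, A)): towers=[E/C/B/A] holding=D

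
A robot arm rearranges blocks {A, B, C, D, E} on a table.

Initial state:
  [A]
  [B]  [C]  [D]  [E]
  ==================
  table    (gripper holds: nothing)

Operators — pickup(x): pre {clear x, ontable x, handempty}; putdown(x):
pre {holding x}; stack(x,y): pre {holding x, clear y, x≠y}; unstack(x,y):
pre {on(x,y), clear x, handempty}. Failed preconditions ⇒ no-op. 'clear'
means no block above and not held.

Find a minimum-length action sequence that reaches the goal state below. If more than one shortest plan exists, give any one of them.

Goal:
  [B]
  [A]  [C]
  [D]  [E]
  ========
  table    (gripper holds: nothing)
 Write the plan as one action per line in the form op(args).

step 1 (unstack(A, B)): towers=[B; C; D; E] holding=A
step 2 (stack(A, D)): towers=[B; C; D/A; E] holding=-
step 3 (pickup(B)): towers=[C; D/A; E] holding=B
step 4 (stack(B, A)): towers=[C; D/A/B; E] holding=-
step 5 (pickup(C)): towers=[D/A/B; E] holding=C
step 6 (stack(C, E)): towers=[D/A/B; E/C] holding=-
goal check: towers=[D/A/B; E/C] holding=- — reached (length 6, optimal by BFS)

unstack(A, B)
stack(A, D)
pickup(B)
stack(B, A)
pickup(C)
stack(C, E)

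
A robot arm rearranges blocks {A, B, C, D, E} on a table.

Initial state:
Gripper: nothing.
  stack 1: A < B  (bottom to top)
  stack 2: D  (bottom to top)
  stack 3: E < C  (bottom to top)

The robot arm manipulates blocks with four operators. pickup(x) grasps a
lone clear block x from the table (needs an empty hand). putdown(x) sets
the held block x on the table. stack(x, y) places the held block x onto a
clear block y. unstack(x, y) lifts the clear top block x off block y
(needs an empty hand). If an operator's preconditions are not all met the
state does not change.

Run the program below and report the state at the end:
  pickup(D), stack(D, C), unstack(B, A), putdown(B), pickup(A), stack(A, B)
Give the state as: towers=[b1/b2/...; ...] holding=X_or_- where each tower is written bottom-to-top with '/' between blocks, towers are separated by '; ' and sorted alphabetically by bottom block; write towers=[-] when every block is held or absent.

step 1 (pickup(D)): towers=[A/B; E/C] holding=D
step 2 (stack(D, C)): towers=[A/B; E/C/D] holding=-
step 3 (unstack(B, A)): towers=[A; E/C/D] holding=B
step 4 (putdown(B)): towers=[A; B; E/C/D] holding=-
step 5 (pickup(A)): towers=[B; E/C/D] holding=A
step 6 (stack(A, B)): towers=[B/A; E/C/D] holding=-

towers=[B/A; E/C/D] holding=-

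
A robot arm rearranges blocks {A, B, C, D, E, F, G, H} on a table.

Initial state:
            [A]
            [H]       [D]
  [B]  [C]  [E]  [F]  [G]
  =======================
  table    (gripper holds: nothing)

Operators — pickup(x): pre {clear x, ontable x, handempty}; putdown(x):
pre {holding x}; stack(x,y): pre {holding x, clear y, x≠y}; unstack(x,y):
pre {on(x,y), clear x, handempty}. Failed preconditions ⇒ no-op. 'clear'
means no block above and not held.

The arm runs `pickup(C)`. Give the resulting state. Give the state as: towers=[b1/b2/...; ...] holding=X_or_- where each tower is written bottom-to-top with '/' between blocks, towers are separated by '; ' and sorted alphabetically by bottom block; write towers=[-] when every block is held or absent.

towers=[B; E/H/A; F; G/D] holding=C

before: towers=[B; C; E/H/A; F; G/D] holding=-
pre[pickup(C)]: clear(C) ✓, ontable(C) ✓, handempty ✓
all met → apply pickup(C)
after:  towers=[B; E/H/A; F; G/D] holding=C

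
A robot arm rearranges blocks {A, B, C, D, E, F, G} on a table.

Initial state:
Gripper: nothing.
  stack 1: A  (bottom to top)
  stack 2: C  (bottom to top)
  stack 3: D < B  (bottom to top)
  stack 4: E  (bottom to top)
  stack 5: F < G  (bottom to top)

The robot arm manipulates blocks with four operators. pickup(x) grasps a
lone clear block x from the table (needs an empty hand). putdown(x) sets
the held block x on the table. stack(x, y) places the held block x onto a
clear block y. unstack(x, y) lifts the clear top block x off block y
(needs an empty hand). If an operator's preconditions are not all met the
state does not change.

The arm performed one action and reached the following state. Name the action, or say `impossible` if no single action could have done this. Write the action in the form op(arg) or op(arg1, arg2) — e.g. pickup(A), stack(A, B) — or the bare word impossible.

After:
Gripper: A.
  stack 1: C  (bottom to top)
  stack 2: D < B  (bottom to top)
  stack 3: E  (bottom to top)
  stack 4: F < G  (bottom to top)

target: towers=[C; D/B; E; F/G] holding=A
     unstack(B, D) → towers=[A; C; D; E; F/G] holding=B
     unstack(G, F) → towers=[A; C; D/B; E; F] holding=G
         pickup(A) → towers=[C; D/B; E; F/G] holding=A  ← match
         pickup(E) → towers=[A; C; D/B; F/G] holding=E
         pickup(C) → towers=[A; D/B; E; F/G] holding=C

pickup(A)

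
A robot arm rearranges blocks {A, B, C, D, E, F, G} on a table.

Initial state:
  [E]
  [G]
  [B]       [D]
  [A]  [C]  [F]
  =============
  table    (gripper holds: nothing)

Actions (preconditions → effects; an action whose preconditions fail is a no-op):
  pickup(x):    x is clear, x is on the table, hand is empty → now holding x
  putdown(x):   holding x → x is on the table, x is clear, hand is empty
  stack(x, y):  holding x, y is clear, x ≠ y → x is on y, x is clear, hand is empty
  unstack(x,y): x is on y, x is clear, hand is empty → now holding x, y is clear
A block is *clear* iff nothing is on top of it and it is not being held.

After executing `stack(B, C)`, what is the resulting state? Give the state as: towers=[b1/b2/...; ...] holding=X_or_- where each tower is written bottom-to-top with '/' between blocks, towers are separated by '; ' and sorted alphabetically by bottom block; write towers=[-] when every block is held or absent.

towers=[A/B/G/E; C; F/D] holding=-

before: towers=[A/B/G/E; C; F/D] holding=-
pre[stack(B, C)]: holding(B) fail, clear(C) ok, B≠C ok
holding(B) unmet → stack(B, C) is a no-op
after:  towers=[A/B/G/E; C; F/D] holding=-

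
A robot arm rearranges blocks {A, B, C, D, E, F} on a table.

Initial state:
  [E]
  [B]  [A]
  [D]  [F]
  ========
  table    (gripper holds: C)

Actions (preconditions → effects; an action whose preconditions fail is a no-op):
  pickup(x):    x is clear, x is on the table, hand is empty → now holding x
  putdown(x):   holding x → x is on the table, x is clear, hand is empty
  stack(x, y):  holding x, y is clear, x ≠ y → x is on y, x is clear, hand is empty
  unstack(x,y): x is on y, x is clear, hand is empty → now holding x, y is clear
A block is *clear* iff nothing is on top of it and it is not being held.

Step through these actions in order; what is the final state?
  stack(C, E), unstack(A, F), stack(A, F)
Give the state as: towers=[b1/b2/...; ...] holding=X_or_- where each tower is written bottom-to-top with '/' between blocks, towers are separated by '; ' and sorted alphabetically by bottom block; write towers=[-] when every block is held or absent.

towers=[D/B/E/C; F/A] holding=-

step 1 (stack(C, E)): towers=[D/B/E/C; F/A] holding=-
step 2 (unstack(A, F)): towers=[D/B/E/C; F] holding=A
step 3 (stack(A, F)): towers=[D/B/E/C; F/A] holding=-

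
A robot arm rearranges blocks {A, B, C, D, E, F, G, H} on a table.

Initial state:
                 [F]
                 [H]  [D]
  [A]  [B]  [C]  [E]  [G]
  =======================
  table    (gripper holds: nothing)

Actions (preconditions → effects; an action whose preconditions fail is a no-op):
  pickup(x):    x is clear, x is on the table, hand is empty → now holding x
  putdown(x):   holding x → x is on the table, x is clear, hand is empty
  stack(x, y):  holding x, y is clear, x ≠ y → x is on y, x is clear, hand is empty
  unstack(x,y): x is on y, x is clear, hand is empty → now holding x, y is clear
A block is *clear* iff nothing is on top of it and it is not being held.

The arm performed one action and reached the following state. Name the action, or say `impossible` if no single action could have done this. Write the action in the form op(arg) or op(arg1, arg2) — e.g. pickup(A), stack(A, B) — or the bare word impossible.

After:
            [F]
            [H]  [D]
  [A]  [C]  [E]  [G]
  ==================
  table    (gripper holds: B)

target: towers=[A; C; E/H/F; G/D] holding=B
         pickup(A) → towers=[B; C; E/H/F; G/D] holding=A
         pickup(B) → towers=[A; C; E/H/F; G/D] holding=B  ← match
     unstack(F, H) → towers=[A; B; C; E/H; G/D] holding=F
     unstack(D, G) → towers=[A; B; C; E/H/F; G] holding=D
         pickup(C) → towers=[A; B; E/H/F; G/D] holding=C

pickup(B)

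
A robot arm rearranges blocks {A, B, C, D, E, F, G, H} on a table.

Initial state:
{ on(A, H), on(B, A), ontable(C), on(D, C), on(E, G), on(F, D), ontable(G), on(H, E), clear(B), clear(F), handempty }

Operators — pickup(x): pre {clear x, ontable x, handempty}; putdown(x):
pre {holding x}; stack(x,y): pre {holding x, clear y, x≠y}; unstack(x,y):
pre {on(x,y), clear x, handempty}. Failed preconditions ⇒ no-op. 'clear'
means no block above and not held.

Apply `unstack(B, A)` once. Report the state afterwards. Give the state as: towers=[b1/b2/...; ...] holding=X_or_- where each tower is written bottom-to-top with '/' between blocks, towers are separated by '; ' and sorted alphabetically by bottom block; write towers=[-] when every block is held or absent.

before: towers=[C/D/F; G/E/H/A/B] holding=-
pre[unstack(B, A)]: on(B,A) ok, clear(B) ok, handempty ok
all met → apply unstack(B, A)
after:  towers=[C/D/F; G/E/H/A] holding=B

towers=[C/D/F; G/E/H/A] holding=B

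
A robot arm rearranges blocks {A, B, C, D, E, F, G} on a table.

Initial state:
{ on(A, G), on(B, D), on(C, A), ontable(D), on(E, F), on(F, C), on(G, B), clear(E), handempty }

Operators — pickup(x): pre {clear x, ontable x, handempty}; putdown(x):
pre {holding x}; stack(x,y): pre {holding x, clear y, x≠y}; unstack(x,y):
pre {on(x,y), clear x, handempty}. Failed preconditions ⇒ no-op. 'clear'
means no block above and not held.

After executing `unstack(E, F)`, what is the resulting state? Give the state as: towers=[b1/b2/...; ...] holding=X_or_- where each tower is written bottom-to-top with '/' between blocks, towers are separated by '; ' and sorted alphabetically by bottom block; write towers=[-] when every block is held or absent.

towers=[D/B/G/A/C/F] holding=E

before: towers=[D/B/G/A/C/F/E] holding=-
pre[unstack(E, F)]: on(E,F) ok, clear(E) ok, handempty ok
all met → apply unstack(E, F)
after:  towers=[D/B/G/A/C/F] holding=E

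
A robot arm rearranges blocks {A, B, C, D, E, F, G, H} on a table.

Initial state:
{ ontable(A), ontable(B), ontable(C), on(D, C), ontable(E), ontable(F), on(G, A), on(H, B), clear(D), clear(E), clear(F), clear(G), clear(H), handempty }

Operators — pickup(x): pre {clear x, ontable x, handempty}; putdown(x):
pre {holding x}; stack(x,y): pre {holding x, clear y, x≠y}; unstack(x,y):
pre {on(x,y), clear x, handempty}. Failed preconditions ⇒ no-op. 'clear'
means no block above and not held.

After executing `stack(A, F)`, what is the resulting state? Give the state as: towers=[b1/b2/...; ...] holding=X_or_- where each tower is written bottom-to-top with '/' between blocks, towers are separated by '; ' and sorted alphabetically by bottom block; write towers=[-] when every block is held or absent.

before: towers=[A/G; B/H; C/D; E; F] holding=-
pre[stack(A, F)]: holding(A) fail, clear(F) ok, A≠F ok
holding(A) unmet → stack(A, F) is a no-op
after:  towers=[A/G; B/H; C/D; E; F] holding=-

towers=[A/G; B/H; C/D; E; F] holding=-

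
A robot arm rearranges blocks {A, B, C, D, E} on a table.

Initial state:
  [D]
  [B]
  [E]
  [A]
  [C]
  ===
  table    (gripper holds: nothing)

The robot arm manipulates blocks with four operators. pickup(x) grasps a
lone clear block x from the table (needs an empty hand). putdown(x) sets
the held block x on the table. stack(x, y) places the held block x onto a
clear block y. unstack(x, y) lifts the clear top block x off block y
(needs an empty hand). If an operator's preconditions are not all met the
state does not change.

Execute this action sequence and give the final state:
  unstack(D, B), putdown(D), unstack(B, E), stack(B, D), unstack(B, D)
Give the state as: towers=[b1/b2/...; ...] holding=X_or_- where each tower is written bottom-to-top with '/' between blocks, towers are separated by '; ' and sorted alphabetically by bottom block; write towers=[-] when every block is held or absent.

step 1 (unstack(D, B)): towers=[C/A/E/B] holding=D
step 2 (putdown(D)): towers=[C/A/E/B; D] holding=-
step 3 (unstack(B, E)): towers=[C/A/E; D] holding=B
step 4 (stack(B, D)): towers=[C/A/E; D/B] holding=-
step 5 (unstack(B, D)): towers=[C/A/E; D] holding=B

towers=[C/A/E; D] holding=B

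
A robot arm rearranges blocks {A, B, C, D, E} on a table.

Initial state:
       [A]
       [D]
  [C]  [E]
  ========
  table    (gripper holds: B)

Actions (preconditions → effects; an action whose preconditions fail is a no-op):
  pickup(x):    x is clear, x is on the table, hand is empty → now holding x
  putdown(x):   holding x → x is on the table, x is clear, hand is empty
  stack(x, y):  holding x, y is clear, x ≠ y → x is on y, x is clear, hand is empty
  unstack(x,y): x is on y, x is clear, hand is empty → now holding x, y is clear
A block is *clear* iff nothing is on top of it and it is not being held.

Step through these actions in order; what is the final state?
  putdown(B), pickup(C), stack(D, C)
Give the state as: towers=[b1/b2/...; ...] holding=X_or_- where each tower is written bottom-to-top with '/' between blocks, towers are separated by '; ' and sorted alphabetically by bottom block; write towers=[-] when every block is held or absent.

towers=[B; E/D/A] holding=C

step 1 (putdown(B)): towers=[B; C; E/D/A] holding=-
step 2 (pickup(C)): towers=[B; E/D/A] holding=C
step 3 (stack(D, C)) [no-op]: towers=[B; E/D/A] holding=C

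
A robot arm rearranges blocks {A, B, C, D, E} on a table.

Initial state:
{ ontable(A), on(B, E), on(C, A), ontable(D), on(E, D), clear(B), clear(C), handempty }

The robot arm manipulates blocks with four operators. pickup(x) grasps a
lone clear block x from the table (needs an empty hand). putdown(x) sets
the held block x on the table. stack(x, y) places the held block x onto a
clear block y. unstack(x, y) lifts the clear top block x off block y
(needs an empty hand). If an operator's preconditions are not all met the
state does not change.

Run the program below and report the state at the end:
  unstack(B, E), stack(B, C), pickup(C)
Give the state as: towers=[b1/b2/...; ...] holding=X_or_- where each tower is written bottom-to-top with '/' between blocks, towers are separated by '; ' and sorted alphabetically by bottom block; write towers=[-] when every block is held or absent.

step 1 (unstack(B, E)): towers=[A/C; D/E] holding=B
step 2 (stack(B, C)): towers=[A/C/B; D/E] holding=-
step 3 (pickup(C)) [no-op]: towers=[A/C/B; D/E] holding=-

towers=[A/C/B; D/E] holding=-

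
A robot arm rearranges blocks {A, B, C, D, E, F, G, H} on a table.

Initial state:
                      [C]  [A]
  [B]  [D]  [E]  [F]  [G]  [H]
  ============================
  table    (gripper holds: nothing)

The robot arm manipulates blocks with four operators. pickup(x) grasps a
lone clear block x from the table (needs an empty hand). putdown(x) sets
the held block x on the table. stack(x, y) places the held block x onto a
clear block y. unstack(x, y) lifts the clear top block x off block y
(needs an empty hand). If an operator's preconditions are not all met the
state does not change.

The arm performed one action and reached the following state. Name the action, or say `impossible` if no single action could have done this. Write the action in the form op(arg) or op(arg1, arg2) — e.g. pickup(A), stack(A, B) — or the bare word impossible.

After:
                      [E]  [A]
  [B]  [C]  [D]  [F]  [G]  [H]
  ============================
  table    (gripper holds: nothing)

target: towers=[B; C; D; F; G/E; H/A] holding=-
     unstack(A, H) → towers=[B; D; E; F; G/C; H] holding=A
         pickup(E) → towers=[B; D; F; G/C; H/A] holding=E
         pickup(B) → towers=[D; E; F; G/C; H/A] holding=B
         pickup(F) → towers=[B; D; E; G/C; H/A] holding=F
         pickup(D) → towers=[B; E; F; G/C; H/A] holding=D
     unstack(C, G) → towers=[B; D; E; F; G; H/A] holding=C
none of the 6 applicable actions match → impossible

impossible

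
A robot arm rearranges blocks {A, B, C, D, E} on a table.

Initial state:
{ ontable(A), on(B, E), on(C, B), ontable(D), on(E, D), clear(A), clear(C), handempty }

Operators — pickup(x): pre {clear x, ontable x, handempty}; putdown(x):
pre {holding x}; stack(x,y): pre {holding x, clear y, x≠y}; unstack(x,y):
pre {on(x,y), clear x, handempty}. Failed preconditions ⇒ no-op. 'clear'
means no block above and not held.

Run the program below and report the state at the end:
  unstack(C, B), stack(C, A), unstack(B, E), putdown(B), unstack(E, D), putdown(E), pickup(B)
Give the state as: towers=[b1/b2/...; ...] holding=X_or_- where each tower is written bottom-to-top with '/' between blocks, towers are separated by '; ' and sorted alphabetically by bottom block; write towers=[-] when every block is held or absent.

step 1 (unstack(C, B)): towers=[A; D/E/B] holding=C
step 2 (stack(C, A)): towers=[A/C; D/E/B] holding=-
step 3 (unstack(B, E)): towers=[A/C; D/E] holding=B
step 4 (putdown(B)): towers=[A/C; B; D/E] holding=-
step 5 (unstack(E, D)): towers=[A/C; B; D] holding=E
step 6 (putdown(E)): towers=[A/C; B; D; E] holding=-
step 7 (pickup(B)): towers=[A/C; D; E] holding=B

towers=[A/C; D; E] holding=B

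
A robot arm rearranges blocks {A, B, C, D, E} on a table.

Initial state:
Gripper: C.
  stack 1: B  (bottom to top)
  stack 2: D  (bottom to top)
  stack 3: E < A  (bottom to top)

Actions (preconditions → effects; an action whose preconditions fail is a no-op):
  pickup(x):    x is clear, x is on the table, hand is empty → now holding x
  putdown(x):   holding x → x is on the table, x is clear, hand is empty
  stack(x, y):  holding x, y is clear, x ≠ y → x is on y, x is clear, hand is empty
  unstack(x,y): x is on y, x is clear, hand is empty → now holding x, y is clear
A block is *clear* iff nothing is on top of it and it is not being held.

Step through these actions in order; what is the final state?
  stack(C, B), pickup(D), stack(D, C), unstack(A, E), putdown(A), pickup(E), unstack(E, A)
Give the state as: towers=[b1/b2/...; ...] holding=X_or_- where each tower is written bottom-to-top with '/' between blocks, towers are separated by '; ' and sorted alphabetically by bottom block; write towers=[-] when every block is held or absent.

step 1 (stack(C, B)): towers=[B/C; D; E/A] holding=-
step 2 (pickup(D)): towers=[B/C; E/A] holding=D
step 3 (stack(D, C)): towers=[B/C/D; E/A] holding=-
step 4 (unstack(A, E)): towers=[B/C/D; E] holding=A
step 5 (putdown(A)): towers=[A; B/C/D; E] holding=-
step 6 (pickup(E)): towers=[A; B/C/D] holding=E
step 7 (unstack(E, A)) [no-op]: towers=[A; B/C/D] holding=E

towers=[A; B/C/D] holding=E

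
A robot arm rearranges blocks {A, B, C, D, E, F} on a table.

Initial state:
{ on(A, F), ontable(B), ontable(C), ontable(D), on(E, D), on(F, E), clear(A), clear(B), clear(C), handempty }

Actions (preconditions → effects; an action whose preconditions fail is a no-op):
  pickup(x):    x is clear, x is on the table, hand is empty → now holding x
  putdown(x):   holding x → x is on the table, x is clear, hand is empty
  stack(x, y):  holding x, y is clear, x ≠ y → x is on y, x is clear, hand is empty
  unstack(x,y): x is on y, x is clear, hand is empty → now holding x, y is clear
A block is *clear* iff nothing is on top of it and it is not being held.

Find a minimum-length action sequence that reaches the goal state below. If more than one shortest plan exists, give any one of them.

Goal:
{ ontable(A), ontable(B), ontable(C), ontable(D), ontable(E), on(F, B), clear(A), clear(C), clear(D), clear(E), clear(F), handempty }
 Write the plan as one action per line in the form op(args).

step 1 (unstack(A, F)): towers=[B; C; D/E/F] holding=A
step 2 (putdown(A)): towers=[A; B; C; D/E/F] holding=-
step 3 (unstack(F, E)): towers=[A; B; C; D/E] holding=F
step 4 (stack(F, B)): towers=[A; B/F; C; D/E] holding=-
step 5 (unstack(E, D)): towers=[A; B/F; C; D] holding=E
step 6 (putdown(E)): towers=[A; B/F; C; D; E] holding=-
goal check: towers=[A; B/F; C; D; E] holding=- — reached (length 6, optimal by BFS)

unstack(A, F)
putdown(A)
unstack(F, E)
stack(F, B)
unstack(E, D)
putdown(E)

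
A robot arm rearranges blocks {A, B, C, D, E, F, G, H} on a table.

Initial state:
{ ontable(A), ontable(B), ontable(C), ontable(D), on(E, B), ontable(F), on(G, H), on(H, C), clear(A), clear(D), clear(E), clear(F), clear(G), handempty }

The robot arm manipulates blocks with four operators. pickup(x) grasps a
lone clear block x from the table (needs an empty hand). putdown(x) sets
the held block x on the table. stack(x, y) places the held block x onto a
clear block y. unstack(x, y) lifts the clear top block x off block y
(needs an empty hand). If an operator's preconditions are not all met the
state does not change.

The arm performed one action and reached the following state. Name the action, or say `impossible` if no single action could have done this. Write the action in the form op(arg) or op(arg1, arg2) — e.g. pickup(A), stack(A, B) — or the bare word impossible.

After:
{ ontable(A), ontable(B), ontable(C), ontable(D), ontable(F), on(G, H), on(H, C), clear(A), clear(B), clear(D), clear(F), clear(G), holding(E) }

unstack(E, B)

target: towers=[A; B; C/H/G; D; F] holding=E
     unstack(G, H) → towers=[A; B/E; C/H; D; F] holding=G
         pickup(A) → towers=[B/E; C/H/G; D; F] holding=A
     unstack(E, B) → towers=[A; B; C/H/G; D; F] holding=E  ← match
         pickup(F) → towers=[A; B/E; C/H/G; D] holding=F
         pickup(D) → towers=[A; B/E; C/H/G; F] holding=D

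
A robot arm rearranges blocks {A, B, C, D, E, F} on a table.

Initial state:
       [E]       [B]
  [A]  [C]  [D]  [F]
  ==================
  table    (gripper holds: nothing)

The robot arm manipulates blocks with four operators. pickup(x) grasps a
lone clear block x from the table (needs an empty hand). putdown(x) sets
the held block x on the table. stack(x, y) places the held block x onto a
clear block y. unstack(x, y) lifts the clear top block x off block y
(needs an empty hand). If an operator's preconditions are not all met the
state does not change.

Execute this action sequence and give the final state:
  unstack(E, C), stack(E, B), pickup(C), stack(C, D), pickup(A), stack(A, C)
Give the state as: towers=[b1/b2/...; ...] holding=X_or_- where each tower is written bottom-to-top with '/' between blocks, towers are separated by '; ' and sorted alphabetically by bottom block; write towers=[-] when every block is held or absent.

step 1 (unstack(E, C)): towers=[A; C; D; F/B] holding=E
step 2 (stack(E, B)): towers=[A; C; D; F/B/E] holding=-
step 3 (pickup(C)): towers=[A; D; F/B/E] holding=C
step 4 (stack(C, D)): towers=[A; D/C; F/B/E] holding=-
step 5 (pickup(A)): towers=[D/C; F/B/E] holding=A
step 6 (stack(A, C)): towers=[D/C/A; F/B/E] holding=-

towers=[D/C/A; F/B/E] holding=-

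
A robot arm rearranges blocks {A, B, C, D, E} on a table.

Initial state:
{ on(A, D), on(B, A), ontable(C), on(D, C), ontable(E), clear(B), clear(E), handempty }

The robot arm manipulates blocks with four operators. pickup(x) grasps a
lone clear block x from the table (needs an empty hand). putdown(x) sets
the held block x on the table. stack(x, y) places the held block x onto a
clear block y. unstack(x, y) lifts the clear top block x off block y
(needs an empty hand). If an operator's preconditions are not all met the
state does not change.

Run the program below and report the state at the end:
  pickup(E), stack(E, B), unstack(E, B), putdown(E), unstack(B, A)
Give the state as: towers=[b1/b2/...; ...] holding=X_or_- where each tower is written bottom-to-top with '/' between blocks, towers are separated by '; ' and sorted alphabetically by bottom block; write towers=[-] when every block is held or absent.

towers=[C/D/A; E] holding=B

step 1 (pickup(E)): towers=[C/D/A/B] holding=E
step 2 (stack(E, B)): towers=[C/D/A/B/E] holding=-
step 3 (unstack(E, B)): towers=[C/D/A/B] holding=E
step 4 (putdown(E)): towers=[C/D/A/B; E] holding=-
step 5 (unstack(B, A)): towers=[C/D/A; E] holding=B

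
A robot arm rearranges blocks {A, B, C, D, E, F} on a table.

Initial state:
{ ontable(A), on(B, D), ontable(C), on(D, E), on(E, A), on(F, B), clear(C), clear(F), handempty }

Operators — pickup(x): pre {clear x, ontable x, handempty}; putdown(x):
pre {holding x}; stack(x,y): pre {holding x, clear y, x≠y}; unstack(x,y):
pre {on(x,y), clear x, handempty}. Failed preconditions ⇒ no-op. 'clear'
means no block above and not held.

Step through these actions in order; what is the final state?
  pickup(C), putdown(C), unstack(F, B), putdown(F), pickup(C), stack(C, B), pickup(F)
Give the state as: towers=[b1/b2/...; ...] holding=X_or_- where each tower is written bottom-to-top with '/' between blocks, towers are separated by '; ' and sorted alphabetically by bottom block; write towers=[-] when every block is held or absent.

towers=[A/E/D/B/C] holding=F

step 1 (pickup(C)): towers=[A/E/D/B/F] holding=C
step 2 (putdown(C)): towers=[A/E/D/B/F; C] holding=-
step 3 (unstack(F, B)): towers=[A/E/D/B; C] holding=F
step 4 (putdown(F)): towers=[A/E/D/B; C; F] holding=-
step 5 (pickup(C)): towers=[A/E/D/B; F] holding=C
step 6 (stack(C, B)): towers=[A/E/D/B/C; F] holding=-
step 7 (pickup(F)): towers=[A/E/D/B/C] holding=F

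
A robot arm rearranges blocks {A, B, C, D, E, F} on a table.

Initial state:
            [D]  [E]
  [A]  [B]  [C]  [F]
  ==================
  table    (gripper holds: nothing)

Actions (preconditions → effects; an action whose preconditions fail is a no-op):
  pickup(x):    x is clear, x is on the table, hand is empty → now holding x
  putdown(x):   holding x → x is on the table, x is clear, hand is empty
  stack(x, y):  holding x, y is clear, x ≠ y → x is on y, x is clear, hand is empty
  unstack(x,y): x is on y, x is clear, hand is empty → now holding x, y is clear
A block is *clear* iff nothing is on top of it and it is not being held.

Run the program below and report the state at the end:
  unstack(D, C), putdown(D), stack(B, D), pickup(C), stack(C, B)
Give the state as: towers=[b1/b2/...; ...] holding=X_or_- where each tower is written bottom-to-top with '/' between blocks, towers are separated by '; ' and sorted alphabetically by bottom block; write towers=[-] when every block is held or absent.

step 1 (unstack(D, C)): towers=[A; B; C; F/E] holding=D
step 2 (putdown(D)): towers=[A; B; C; D; F/E] holding=-
step 3 (stack(B, D)) [no-op]: towers=[A; B; C; D; F/E] holding=-
step 4 (pickup(C)): towers=[A; B; D; F/E] holding=C
step 5 (stack(C, B)): towers=[A; B/C; D; F/E] holding=-

towers=[A; B/C; D; F/E] holding=-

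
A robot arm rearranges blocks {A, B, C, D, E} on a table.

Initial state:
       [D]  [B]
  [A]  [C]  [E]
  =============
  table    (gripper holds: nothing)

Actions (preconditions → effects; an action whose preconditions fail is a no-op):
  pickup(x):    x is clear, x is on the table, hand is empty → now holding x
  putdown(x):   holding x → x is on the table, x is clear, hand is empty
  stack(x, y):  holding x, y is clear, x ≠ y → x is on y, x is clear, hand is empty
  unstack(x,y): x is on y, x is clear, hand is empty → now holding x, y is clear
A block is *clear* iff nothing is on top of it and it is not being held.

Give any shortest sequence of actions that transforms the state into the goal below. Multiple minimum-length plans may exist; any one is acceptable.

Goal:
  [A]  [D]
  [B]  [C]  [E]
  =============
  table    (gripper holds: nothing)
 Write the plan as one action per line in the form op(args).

unstack(B, E)
putdown(B)
pickup(A)
stack(A, B)

step 1 (unstack(B, E)): towers=[A; C/D; E] holding=B
step 2 (putdown(B)): towers=[A; B; C/D; E] holding=-
step 3 (pickup(A)): towers=[B; C/D; E] holding=A
step 4 (stack(A, B)): towers=[B/A; C/D; E] holding=-
goal check: towers=[B/A; C/D; E] holding=- — reached (length 4, optimal by BFS)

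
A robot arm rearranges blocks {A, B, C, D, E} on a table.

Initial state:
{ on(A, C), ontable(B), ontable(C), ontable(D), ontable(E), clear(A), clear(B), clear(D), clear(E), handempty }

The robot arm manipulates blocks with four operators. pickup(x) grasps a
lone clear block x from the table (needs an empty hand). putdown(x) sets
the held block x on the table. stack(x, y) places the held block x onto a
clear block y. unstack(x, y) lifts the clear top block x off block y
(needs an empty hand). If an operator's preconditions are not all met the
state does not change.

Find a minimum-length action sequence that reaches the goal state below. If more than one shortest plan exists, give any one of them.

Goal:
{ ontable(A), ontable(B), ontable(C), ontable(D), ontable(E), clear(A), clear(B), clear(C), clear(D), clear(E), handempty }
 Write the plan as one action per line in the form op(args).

unstack(A, C)
putdown(A)

step 1 (unstack(A, C)): towers=[B; C; D; E] holding=A
step 2 (putdown(A)): towers=[A; B; C; D; E] holding=-
goal check: towers=[A; B; C; D; E] holding=- — reached (length 2, optimal by BFS)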